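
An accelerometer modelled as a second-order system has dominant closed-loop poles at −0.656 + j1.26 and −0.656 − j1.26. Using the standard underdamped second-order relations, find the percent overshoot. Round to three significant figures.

%OS ≈ 19.5%

The poles are at −σ ± jω_d with σ = 0.656 and ω_d = 1.26, so ω_n = √(σ²+ω_d²) = 1.42 rad/s and ζ = σ/ω_n = 0.462.
%OS = 100·exp(−πζ/√(1−ζ²)) = 19.5%.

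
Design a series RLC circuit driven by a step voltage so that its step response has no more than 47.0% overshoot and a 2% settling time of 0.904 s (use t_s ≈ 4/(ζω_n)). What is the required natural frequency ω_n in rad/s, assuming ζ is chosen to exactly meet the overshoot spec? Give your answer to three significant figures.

ω_n ≈ 18.9 rad/s

From %OS = 100·exp(−πζ/√(1−ζ²)), invert to get ζ = −ln(OS)/√(π² + ln²(OS)) with OS = 0.470.
−ln 0.470 = 0.7550, so ζ = 0.7550/√(π² + 0.5701) = 0.234.
Then ω_n = 4/(ζ t_s) = 4/(0.234 × 0.904) = 18.9 rad/s.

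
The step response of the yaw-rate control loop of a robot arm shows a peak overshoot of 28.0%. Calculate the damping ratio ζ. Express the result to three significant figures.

ζ ≈ 0.376

Inverting the overshoot relation: ζ = |ln 0.280|/√(π² + ln²0.280) = 0.376.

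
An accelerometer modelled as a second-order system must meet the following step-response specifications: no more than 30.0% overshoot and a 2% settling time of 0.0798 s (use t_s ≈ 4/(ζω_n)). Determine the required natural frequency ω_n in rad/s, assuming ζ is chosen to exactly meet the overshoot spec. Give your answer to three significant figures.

ω_n ≈ 140 rad/s

From %OS = 100·exp(−πζ/√(1−ζ²)), invert to get ζ = −ln(OS)/√(π² + ln²(OS)) with OS = 0.300.
−ln 0.300 = 1.204, so ζ = 1.204/√(π² + 1.450) = 0.358.
From t_s ≈ 4/(ζω_n): ω_n = 4/(ζ·t_s) = 4/(0.358·0.0798) = 140 rad/s.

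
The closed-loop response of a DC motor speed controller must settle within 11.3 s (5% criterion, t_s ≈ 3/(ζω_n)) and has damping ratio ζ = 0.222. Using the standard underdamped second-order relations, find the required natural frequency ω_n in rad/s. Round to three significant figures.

Rearranging t_s ≈ 3/(ζω_n) gives ω_n = 3/(ζ·t_s) = 3/(0.222 × 11.3) = 1.20 rad/s.

ω_n ≈ 1.20 rad/s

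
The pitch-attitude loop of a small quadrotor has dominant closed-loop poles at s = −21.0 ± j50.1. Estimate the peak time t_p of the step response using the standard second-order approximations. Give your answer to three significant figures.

t_p = π/ω_d with ω_d = 50.1 (the imaginary part), so t_p = 0.0627 s.

t_p ≈ 0.0627 s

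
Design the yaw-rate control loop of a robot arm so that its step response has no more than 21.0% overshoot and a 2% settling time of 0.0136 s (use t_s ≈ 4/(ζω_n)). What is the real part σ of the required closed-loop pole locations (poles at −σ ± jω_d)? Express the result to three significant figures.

The settling-time spec alone fixes σ = ζω_n = 4/t_s = 4/0.0136 = 294.
(Overshoot then fixes ζ = 0.445 and hence ω_d = σ·√(1−ζ²)/ζ = 592 rad/s.)

σ ≈ 294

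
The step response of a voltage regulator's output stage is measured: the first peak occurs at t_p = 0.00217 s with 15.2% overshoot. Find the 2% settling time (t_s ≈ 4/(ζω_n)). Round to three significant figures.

The overshoot fixes ζ = −ln(OS)/√(π²+ln²(OS)) = 0.514.
From t_p = π/ω_d, ω_d = π/0.00217 = 1450 rad/s, so ω_n = ω_d/√(1−ζ²) = 1690 rad/s.
t_s ≈ 4/(ζω_n) = 4/(0.514·1690) = 0.00461 s.

t_s ≈ 0.00461 s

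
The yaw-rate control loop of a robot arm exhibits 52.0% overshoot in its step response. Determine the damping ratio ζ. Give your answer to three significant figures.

ζ ≈ 0.204

ζ = −ln(OS)/√(π² + (ln OS)²). With OS = 0.520, ln OS = −0.6539 and ζ = 0.6539/3.209 = 0.204.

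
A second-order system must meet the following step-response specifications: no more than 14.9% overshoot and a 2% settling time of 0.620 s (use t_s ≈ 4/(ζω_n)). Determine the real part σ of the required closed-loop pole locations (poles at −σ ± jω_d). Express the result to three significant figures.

σ ≈ 6.45

The settling-time spec alone fixes σ = ζω_n = 4/t_s = 4/0.620 = 6.45.
(Overshoot then fixes ζ = 0.518 and hence ω_d = σ·√(1−ζ²)/ζ = 10.6 rad/s.)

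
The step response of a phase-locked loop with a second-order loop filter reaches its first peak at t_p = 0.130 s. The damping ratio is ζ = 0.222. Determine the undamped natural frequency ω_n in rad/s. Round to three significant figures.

ω_n ≈ 24.8 rad/s

Peak time t_p = π/ω_d, so ω_d = π/t_p = π/0.130 = 24.2 rad/s.
ω_n = ω_d/√(1−ζ²) = 24.2/√0.951 = 24.8 rad/s.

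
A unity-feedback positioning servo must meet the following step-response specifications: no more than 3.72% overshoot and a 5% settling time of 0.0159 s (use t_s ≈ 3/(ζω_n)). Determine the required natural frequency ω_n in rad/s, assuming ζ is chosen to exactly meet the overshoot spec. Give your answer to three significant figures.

ω_n ≈ 261 rad/s

From %OS = 100·exp(−πζ/√(1−ζ²)), invert to get ζ = −ln(OS)/√(π² + ln²(OS)) with OS = 0.0372.
−ln 0.0372 = 3.291, so ζ = 3.291/√(π² + 10.83) = 0.723.
Then ω_n = 3/(ζ t_s) = 3/(0.723 × 0.0159) = 261 rad/s.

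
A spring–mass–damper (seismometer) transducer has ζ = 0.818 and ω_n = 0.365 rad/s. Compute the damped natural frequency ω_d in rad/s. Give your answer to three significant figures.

ω_d ≈ 0.210 rad/s

ω_d = ω_n√(1−ζ²) = 0.365·√0.331 = 0.210 rad/s.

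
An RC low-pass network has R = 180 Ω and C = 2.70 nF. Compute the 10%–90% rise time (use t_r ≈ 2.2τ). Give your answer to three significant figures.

τ = RC = 180 × 2.70 nF = 0.000000486 s.
t_r ≈ 2.2τ = 0.00000107 s.

t_r ≈ 0.00000107 s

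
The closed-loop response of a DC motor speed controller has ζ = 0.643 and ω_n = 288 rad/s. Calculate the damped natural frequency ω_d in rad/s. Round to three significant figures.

ω_d ≈ 221 rad/s

ω_d = ω_n√(1−ζ²) = 288·√0.587 = 221 rad/s.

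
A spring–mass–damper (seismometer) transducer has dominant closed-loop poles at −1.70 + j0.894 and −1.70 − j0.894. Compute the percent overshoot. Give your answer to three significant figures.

With σ = 1.70, ω_d = 0.894: ω_n = √(σ²+ω_d²) = 1.92 rad/s, ζ = σ/ω_n = 0.885.
%OS = 100 e^{−πζ/√(1−ζ²)} with ζ = 0.885 gives 0.254%.

%OS ≈ 0.254%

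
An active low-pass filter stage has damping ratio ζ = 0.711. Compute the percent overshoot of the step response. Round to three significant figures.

%OS ≈ 4.17%

For an underdamped second-order system, %OS = 100·exp(−πζ/√(1−ζ²)).
πζ/√(1−ζ²) = π·0.711/√(1−0.506) = 3.176, so %OS = 100·e^(−3.176) = 4.17%.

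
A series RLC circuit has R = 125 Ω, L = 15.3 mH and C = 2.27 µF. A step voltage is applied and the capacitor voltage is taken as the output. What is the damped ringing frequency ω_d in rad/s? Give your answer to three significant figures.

ω_d ≈ 3480 rad/s

For a series RLC circuit (capacitor voltage as output), ω_n = 1/√(LC) = 1/√(15.3 mH · 2.27 µF) = 5370 rad/s.
ζ = (R/2)·√(C/L) = (125/2)·√(2.27 µF/15.3 mH) = 0.761.
ω_d = 5370·√(1 − 0.761²) = 3480 rad/s.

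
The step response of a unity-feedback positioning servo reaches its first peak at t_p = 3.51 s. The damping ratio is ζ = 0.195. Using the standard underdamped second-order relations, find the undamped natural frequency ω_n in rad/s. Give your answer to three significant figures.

ω_n ≈ 0.913 rad/s

Peak time t_p = π/ω_d, so ω_d = π/t_p = π/3.51 = 0.895 rad/s.
ω_n = ω_d/√(1−ζ²) = 0.895/√0.962 = 0.913 rad/s.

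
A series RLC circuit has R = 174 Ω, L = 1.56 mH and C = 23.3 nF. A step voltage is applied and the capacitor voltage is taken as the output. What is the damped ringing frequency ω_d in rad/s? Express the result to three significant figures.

ω_d ≈ 156000 rad/s

For a series RLC circuit (capacitor voltage as output), ω_n = 1/√(LC) = 1/√(1.56 mH · 23.3 nF) = 166000 rad/s.
ζ = (R/2)·√(C/L) = (174/2)·√(23.3 nF/1.56 mH) = 0.336.
ω_d = 166000·√(1 − 0.336²) = 156000 rad/s.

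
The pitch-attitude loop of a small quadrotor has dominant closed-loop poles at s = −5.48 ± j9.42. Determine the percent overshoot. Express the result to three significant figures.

The poles are at −σ ± jω_d with σ = 5.48 and ω_d = 9.42, so ω_n = √(σ²+ω_d²) = 10.9 rad/s and ζ = σ/ω_n = 0.503.
%OS = 100·exp(−πζ/√(1−ζ²)) = 16.1%.

%OS ≈ 16.1%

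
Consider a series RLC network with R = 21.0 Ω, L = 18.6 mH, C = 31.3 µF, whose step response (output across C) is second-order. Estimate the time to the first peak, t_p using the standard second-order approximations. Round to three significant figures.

For a series RLC circuit (capacitor voltage as output), ω_n = 1/√(LC) = 1/√(18.6 mH · 31.3 µF) = 1310 rad/s.
ζ = (R/2)·√(C/L) = (21.0/2)·√(31.3 µF/18.6 mH) = 0.431.
ω_d = ω_n√(1−ζ²) = 1180 rad/s. t_p = π/ω_d = 0.00266 s.

t_p ≈ 0.00266 s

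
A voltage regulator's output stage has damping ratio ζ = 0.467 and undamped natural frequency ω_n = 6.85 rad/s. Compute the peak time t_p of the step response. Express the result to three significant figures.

t_p ≈ 0.519 s

The damped frequency is ω_d = ω_n√(1−ζ²) = 6.85·√(1−0.218) = 6.06 rad/s.
Peak time t_p = π/ω_d = π/6.06 = 0.519 s.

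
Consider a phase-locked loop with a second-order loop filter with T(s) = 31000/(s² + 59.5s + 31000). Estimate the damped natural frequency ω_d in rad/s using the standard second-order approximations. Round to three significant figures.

Matching coefficients with s² + 2ζω_n s + ω_n² gives ω_n² = 31000 ⇒ ω_n = 176 rad/s, and ζ = 59.5/(2ω_n) = 0.169.
The damped frequency ω_d = ω_n√(1−ζ²) = 174 rad/s.

ω_d ≈ 174 rad/s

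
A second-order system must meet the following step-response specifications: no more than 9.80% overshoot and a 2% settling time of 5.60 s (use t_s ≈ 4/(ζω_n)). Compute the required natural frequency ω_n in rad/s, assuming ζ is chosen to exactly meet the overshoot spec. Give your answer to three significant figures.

From %OS = 100·exp(−πζ/√(1−ζ²)), invert to get ζ = −ln(OS)/√(π² + ln²(OS)) with OS = 0.0980.
−ln 0.0980 = 2.323, so ζ = 2.323/√(π² + 5.395) = 0.595.
From t_s ≈ 4/(ζω_n): ω_n = 4/(ζ·t_s) = 4/(0.595·5.60) = 1.20 rad/s.

ω_n ≈ 1.20 rad/s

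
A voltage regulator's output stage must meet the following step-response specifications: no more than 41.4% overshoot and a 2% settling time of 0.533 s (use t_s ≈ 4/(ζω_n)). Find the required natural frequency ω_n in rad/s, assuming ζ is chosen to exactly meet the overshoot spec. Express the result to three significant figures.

ω_n ≈ 27.8 rad/s

Inverting the overshoot relation: ζ = |ln 0.414|/√(π² + ln²0.414) = 0.270.
From t_s ≈ 4/(ζω_n): ω_n = 4/(ζ·t_s) = 4/(0.270·0.533) = 27.8 rad/s.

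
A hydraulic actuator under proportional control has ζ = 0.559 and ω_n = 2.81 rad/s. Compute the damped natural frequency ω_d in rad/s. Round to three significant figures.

ω_d ≈ 2.33 rad/s

ω_d = ω_n√(1−ζ²) = 2.81·√0.688 = 2.33 rad/s.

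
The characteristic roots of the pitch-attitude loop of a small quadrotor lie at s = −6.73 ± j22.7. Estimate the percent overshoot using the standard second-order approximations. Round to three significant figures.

%OS ≈ 39.4%

With σ = 6.73, ω_d = 22.7: ω_n = √(σ²+ω_d²) = 23.7 rad/s, ζ = σ/ω_n = 0.284.
%OS = 100 e^{−πζ/√(1−ζ²)} with ζ = 0.284 gives 39.4%.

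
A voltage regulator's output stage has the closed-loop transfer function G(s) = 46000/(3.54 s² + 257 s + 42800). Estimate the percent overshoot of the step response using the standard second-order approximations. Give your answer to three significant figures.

%OS ≈ 33.3%

Dividing through by 3.54: denominator becomes s² + 72.60 s + 12090.
So ω_n = √12090 = 110 rad/s and ζ = 72.60/(2·110) = 0.330.
%OS = 100 e^{−πζ/√(1−ζ²)} with ζ = 0.330 gives 33.3%.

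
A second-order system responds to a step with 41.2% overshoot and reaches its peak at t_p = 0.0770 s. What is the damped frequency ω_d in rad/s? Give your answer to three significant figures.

t_p = π/ω_d, so ω_d = π/0.0770 = 40.8 rad/s.

ω_d ≈ 40.8 rad/s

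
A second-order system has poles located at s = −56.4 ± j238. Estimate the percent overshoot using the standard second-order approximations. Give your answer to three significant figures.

%OS ≈ 47.5%

With σ = 56.4, ω_d = 238: ω_n = √(σ²+ω_d²) = 245 rad/s, ζ = σ/ω_n = 0.231.
%OS = 100 e^{−πζ/√(1−ζ²)} with ζ = 0.231 gives 47.5%.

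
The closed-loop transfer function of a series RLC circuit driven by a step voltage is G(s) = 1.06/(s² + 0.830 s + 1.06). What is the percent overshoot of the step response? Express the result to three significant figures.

ω_n = √1.06 = 1.03 rad/s; ζ = 0.830/(2·1.03) = 0.403.
%OS = 100·exp(−πζ/√(1−ζ²)) = 25.1%.

%OS ≈ 25.1%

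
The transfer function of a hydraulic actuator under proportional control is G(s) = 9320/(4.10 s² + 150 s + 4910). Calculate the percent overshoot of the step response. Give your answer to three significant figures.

%OS ≈ 14.1%

Dividing through by 4.10: denominator becomes s² + 36.59 s + 1198.
So ω_n = √1198 = 34.6 rad/s and ζ = 36.59/(2·34.6) = 0.529.
Overshoot: exp(−π·0.529/√(1−0.529²)) = 0.141, i.e. 14.1%.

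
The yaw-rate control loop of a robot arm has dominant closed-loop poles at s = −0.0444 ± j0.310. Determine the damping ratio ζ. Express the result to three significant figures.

ζ ≈ 0.142

The poles are at −σ ± jω_d with σ = 0.0444 and ω_d = 0.310, so ω_n = √(σ²+ω_d²) = 0.313 rad/s and ζ = σ/ω_n = 0.142.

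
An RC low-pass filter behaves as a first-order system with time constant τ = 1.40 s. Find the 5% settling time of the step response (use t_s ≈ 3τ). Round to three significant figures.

t_s ≈ 3τ = 4.20 s.

t_s ≈ 4.20 s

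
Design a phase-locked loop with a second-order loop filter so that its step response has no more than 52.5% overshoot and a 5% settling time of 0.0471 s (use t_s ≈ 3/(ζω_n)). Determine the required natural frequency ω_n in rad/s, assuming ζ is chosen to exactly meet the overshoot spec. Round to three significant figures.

Inverting the overshoot relation: ζ = |ln 0.525|/√(π² + ln²0.525) = 0.201.
From t_s ≈ 3/(ζω_n): ω_n = 3/(ζ·t_s) = 3/(0.201·0.0471) = 317 rad/s.

ω_n ≈ 317 rad/s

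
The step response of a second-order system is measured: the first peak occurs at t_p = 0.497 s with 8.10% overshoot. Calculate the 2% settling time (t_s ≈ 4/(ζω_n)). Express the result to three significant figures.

t_s ≈ 0.791 s

ζ from %OS: ζ = |ln 0.0810|/√(π²+ln²0.0810) = 0.625.
From t_p = π/ω_d, ω_d = π/0.497 = 6.32 rad/s, so ω_n = ω_d/√(1−ζ²) = 8.10 rad/s.
t_s ≈ 4/(ζω_n) = 4/(0.625·8.10) = 0.791 s.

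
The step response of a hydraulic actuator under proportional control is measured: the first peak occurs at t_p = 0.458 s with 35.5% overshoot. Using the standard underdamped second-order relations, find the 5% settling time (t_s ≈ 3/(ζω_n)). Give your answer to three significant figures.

ζ from %OS: ζ = |ln 0.355|/√(π²+ln²0.355) = 0.313.
t_p = π/ω_d ⇒ ω_d = 6.86 rad/s; then ω_n = ω_d/√(1−ζ²) = 7.22 rad/s.
t_s ≈ 3/(ζω_n) = 3/(0.313·7.22) = 1.33 s.

t_s ≈ 1.33 s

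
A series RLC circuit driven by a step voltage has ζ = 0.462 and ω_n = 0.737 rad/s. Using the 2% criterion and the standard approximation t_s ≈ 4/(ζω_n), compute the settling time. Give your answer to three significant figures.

t_s ≈ 11.7 s

t_s ≈ 4/(ζω_n) = 4/(0.462 × 0.737) = 11.7 s.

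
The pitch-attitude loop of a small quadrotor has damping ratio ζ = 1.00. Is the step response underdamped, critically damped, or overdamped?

Since ζ = 1, the system is critically damped.

critically damped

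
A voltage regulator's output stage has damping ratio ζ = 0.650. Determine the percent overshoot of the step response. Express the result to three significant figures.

For an underdamped second-order system, %OS = 100·exp(−πζ/√(1−ζ²)).
πζ/√(1−ζ²) = π·0.650/√(1−0.423) = 2.687, so %OS = 100·e^(−2.687) = 6.81%.

%OS ≈ 6.81%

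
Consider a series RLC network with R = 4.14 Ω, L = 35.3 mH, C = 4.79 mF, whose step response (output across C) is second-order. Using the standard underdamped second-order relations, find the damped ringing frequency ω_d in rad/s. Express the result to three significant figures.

For a series RLC circuit (capacitor voltage as output), ω_n = 1/√(LC) = 1/√(35.3 mH · 4.79 mF) = 76.9 rad/s.
ζ = (R/2)·√(C/L) = (4.14/2)·√(4.79 mF/35.3 mH) = 0.763.
ω_d = 76.9·√(1 − 0.763²) = 49.8 rad/s.

ω_d ≈ 49.8 rad/s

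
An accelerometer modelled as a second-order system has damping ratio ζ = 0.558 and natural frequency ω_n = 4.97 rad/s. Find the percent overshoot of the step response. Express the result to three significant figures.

%OS ≈ 12.1%

For an underdamped second-order system, %OS = 100·exp(−πζ/√(1−ζ²)).
πζ/√(1−ζ²) = π·0.558/√(1−0.311) = 2.112, so %OS = 100·e^(−2.112) = 12.1%.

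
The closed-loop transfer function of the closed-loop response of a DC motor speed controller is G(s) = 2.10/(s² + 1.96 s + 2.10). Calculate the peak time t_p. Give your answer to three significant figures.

t_p ≈ 2.94 s

Comparing the denominator to s² + 2ζω_n s + ω_n²: ω_n = √2.10 = 1.45 rad/s, and 2ζω_n = 1.96 so ζ = 1.96/(2·1.45) = 0.676.
ω_d = 1.45·√(1 − 0.676²) = 1.07 rad/s. Then t_p = π/ω_d = 2.94 s.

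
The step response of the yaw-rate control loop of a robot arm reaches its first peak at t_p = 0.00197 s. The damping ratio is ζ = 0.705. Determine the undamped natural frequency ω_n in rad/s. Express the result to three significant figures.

ω_n ≈ 2250 rad/s

Peak time t_p = π/ω_d, so ω_d = π/t_p = π/0.00197 = 1590 rad/s.
ω_n = ω_d/√(1−ζ²) = 1590/√0.503 = 2250 rad/s.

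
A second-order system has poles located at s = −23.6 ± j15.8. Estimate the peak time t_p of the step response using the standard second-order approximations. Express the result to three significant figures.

t_p = π/ω_d with ω_d = 15.8 (the imaginary part), so t_p = 0.199 s.

t_p ≈ 0.199 s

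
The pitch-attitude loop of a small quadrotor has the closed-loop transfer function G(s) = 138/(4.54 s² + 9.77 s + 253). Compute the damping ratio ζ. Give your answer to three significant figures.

ζ ≈ 0.144

Dividing through by 4.54: denominator becomes s² + 2.152 s + 55.73.
So ω_n = √55.73 = 7.47 rad/s and ζ = 2.152/(2·7.47) = 0.144.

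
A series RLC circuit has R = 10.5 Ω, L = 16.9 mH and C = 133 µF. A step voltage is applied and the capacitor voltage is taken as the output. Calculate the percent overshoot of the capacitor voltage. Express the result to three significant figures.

%OS ≈ 19.1%

For a series RLC circuit (capacitor voltage as output), ω_n = 1/√(LC) = 1/√(16.9 mH · 133 µF) = 667 rad/s.
ζ = (R/2)·√(C/L) = (10.5/2)·√(133 µF/16.9 mH) = 0.466.
Overshoot: exp(−π·0.466/√(1−0.466²)) = 0.191, i.e. 19.1%.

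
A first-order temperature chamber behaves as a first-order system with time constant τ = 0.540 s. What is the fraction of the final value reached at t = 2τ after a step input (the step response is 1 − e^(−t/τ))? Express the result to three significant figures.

y/y_∞ ≈ 0.865

y(t)/y_∞ = 1 − e^(−t/τ) = 1 − e^(−2) = 1 − e^(−2.00) = 0.865.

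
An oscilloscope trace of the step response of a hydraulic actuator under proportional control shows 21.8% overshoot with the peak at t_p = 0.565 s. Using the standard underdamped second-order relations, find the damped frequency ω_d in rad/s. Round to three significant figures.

t_p = π/ω_d, so ω_d = π/0.565 = 5.56 rad/s.

ω_d ≈ 5.56 rad/s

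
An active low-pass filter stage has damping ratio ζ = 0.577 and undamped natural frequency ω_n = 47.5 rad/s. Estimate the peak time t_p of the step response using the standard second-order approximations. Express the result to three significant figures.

t_p ≈ 0.0810 s

The damped frequency is ω_d = ω_n√(1−ζ²) = 47.5·√(1−0.333) = 38.8 rad/s.
Peak time t_p = π/ω_d = π/38.8 = 0.0810 s.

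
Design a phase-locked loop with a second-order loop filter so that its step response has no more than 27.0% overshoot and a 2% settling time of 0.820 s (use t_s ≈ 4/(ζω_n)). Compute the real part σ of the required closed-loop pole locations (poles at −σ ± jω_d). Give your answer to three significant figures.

The settling-time spec alone fixes σ = ζω_n = 4/t_s = 4/0.820 = 4.88.
(Overshoot then fixes ζ = 0.385 and hence ω_d = σ·√(1−ζ²)/ζ = 11.7 rad/s.)

σ ≈ 4.88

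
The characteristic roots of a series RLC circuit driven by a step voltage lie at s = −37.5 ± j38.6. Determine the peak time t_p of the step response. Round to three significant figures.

t_p ≈ 0.0814 s

t_p = π/ω_d with ω_d = 38.6 (the imaginary part), so t_p = 0.0814 s.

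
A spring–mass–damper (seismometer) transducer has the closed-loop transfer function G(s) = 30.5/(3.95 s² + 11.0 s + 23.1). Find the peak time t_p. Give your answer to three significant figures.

t_p ≈ 1.59 s

Dividing through by 3.95: denominator becomes s² + 2.785 s + 5.848.
So ω_n = √5.848 = 2.42 rad/s and ζ = 2.785/(2·2.42) = 0.576.
ω_d = ω_n√(1−ζ²) = 1.98 rad/s. t_p = π/ω_d = 1.59 s.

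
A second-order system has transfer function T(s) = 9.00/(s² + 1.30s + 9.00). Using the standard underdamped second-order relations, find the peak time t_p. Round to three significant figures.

t_p ≈ 1.07 s

ω_n = √9.00 = 3.00 rad/s; ζ = 1.30/(2·3.00) = 0.217.
ω_d = 3.00·√(1 − 0.217²) = 2.93 rad/s. Then t_p = π/ω_d = 1.07 s.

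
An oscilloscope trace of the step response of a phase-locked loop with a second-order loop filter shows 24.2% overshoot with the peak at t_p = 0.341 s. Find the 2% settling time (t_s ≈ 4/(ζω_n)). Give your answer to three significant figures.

t_s ≈ 0.961 s

ζ from %OS: ζ = |ln 0.242|/√(π²+ln²0.242) = 0.412.
t_p = π/ω_d ⇒ ω_d = 9.21 rad/s; then ω_n = ω_d/√(1−ζ²) = 10.1 rad/s.
t_s ≈ 4/(ζω_n) = 4/(0.412·10.1) = 0.961 s.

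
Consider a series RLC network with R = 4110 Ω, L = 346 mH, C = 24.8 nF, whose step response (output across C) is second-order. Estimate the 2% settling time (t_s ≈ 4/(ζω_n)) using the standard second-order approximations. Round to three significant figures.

For a series RLC circuit (capacitor voltage as output), ω_n = 1/√(LC) = 1/√(346 mH · 24.8 nF) = 10800 rad/s.
ζ = (R/2)·√(C/L) = (4110/2)·√(24.8 nF/346 mH) = 0.550.
t_s ≈ 4/(ζω_n) = 0.000673 s.

t_s ≈ 0.000673 s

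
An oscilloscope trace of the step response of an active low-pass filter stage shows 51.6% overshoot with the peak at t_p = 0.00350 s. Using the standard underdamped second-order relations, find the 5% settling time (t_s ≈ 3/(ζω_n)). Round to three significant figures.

ζ from %OS: ζ = |ln 0.516|/√(π²+ln²0.516) = 0.206.
t_p = π/ω_d ⇒ ω_d = 898 rad/s; then ω_n = ω_d/√(1−ζ²) = 917 rad/s.
t_s ≈ 3/(ζω_n) = 3/(0.206·917) = 0.0159 s.

t_s ≈ 0.0159 s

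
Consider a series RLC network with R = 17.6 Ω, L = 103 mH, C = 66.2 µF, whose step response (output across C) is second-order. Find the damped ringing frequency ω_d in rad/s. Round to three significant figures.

For a series RLC circuit (capacitor voltage as output), ω_n = 1/√(LC) = 1/√(103 mH · 66.2 µF) = 383 rad/s.
ζ = (R/2)·√(C/L) = (17.6/2)·√(66.2 µF/103 mH) = 0.223.
ω_d = ω_n√(1−ζ²) = 373 rad/s.

ω_d ≈ 373 rad/s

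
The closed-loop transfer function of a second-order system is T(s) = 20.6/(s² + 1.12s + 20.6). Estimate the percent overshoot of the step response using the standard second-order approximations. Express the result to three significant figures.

Comparing the denominator to s² + 2ζω_n s + ω_n²: ω_n = √20.6 = 4.54 rad/s, and 2ζω_n = 1.12 so ζ = 1.12/(2·4.54) = 0.123.
%OS = 100·exp(−πζ/√(1−ζ²)) = 67.7%.

%OS ≈ 67.7%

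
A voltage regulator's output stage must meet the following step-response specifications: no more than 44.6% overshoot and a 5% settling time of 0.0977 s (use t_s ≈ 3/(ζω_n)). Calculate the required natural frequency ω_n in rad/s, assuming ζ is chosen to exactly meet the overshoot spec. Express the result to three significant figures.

Inverting the overshoot relation: ζ = |ln 0.446|/√(π² + ln²0.446) = 0.249.
From t_s ≈ 3/(ζω_n): ω_n = 3/(ζ·t_s) = 3/(0.249·0.0977) = 123 rad/s.

ω_n ≈ 123 rad/s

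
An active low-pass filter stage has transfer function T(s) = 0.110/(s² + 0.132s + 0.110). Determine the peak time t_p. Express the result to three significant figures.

t_p ≈ 9.67 s

Comparing the denominator to s² + 2ζω_n s + ω_n²: ω_n = √0.110 = 0.332 rad/s, and 2ζω_n = 0.132 so ζ = 0.132/(2·0.332) = 0.199.
ω_d = ω_n√(1−ζ²) = 0.325 rad/s. Then t_p = π/ω_d = 9.67 s.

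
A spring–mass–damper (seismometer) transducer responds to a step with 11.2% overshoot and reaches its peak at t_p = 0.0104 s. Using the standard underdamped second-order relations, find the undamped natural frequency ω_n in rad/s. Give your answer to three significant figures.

ω_n ≈ 368 rad/s

From the overshoot, ζ = −ln(OS)/√(π²+ln²(OS)) = 0.572.
From t_p = π/ω_d, ω_d = π/0.0104 = 302 rad/s, so ω_n = ω_d/√(1−ζ²) = 368 rad/s.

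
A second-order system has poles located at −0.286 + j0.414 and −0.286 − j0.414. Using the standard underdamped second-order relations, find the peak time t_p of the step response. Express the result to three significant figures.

t_p ≈ 7.59 s

t_p = π/ω_d with ω_d = 0.414 (the imaginary part), so t_p = 7.59 s.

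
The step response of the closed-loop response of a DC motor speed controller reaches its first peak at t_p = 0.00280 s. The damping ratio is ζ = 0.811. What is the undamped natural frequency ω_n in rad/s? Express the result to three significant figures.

Peak time t_p = π/ω_d, so ω_d = π/t_p = π/0.00280 = 1120 rad/s.
ω_n = ω_d/√(1−ζ²) = 1120/√0.342 = 1920 rad/s.

ω_n ≈ 1920 rad/s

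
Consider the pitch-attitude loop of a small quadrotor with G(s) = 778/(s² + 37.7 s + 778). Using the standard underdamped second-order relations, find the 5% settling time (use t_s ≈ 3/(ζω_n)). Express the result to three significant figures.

t_s ≈ 0.159 s

ω_n = √778 = 27.9 rad/s; ζ = 37.7/(2·27.9) = 0.676.
t_s ≈ 3/(ζω_n) = 3/(0.676·27.9) = 0.159 s.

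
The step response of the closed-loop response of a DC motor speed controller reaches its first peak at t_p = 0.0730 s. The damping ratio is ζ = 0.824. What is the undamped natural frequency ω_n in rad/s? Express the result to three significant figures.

ω_n ≈ 76.0 rad/s

Peak time t_p = π/ω_d, so ω_d = π/t_p = π/0.0730 = 43.0 rad/s.
ω_n = ω_d/√(1−ζ²) = 43.0/√0.321 = 76.0 rad/s.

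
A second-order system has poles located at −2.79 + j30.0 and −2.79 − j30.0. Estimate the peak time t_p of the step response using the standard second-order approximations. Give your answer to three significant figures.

t_p = π/ω_d with ω_d = 30.0 (the imaginary part), so t_p = 0.105 s.

t_p ≈ 0.105 s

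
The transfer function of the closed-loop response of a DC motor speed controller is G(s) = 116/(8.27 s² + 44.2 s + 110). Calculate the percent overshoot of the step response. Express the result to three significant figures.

%OS ≈ 3.40%

Dividing through by 8.27: denominator becomes s² + 5.345 s + 13.30.
So ω_n = √13.30 = 3.65 rad/s and ζ = 5.345/(2·3.65) = 0.733.
%OS = 100 e^{−πζ/√(1−ζ²)} with ζ = 0.733 gives 3.40%.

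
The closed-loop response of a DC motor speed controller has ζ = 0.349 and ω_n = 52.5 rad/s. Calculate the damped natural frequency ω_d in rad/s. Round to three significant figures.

ω_d = ω_n√(1−ζ²) = 52.5·√0.878 = 49.2 rad/s.

ω_d ≈ 49.2 rad/s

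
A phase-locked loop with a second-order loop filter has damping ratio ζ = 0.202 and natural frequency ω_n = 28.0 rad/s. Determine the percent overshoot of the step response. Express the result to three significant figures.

%OS ≈ 52.3%

For an underdamped second-order system, %OS = 100·exp(−πζ/√(1−ζ²)).
πζ/√(1−ζ²) = π·0.202/√(1−0.0408) = 0.6480, so %OS = 100·e^(−0.6480) = 52.3%.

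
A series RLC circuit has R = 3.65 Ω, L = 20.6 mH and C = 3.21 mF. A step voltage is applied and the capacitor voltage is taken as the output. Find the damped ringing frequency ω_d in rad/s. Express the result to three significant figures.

ω_d ≈ 85.3 rad/s

For a series RLC circuit (capacitor voltage as output), ω_n = 1/√(LC) = 1/√(20.6 mH · 3.21 mF) = 123 rad/s.
ζ = (R/2)·√(C/L) = (3.65/2)·√(3.21 mF/20.6 mH) = 0.720.
ω_d = 123·√(1 − 0.720²) = 85.3 rad/s.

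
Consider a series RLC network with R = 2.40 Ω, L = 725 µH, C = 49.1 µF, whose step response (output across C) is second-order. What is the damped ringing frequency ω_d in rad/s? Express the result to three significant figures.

For a series RLC circuit (capacitor voltage as output), ω_n = 1/√(LC) = 1/√(725 µH · 49.1 µF) = 5300 rad/s.
ζ = (R/2)·√(C/L) = (2.40/2)·√(49.1 µF/725 µH) = 0.312.
ω_d = ω_n√(1−ζ²) = 5040 rad/s.

ω_d ≈ 5040 rad/s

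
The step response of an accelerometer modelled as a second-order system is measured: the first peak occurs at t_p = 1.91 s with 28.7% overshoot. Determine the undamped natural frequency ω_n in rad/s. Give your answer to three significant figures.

ζ from %OS: ζ = |ln 0.287|/√(π²+ln²0.287) = 0.369.
From t_p = π/ω_d, ω_d = π/1.91 = 1.64 rad/s, so ω_n = ω_d/√(1−ζ²) = 1.77 rad/s.

ω_n ≈ 1.77 rad/s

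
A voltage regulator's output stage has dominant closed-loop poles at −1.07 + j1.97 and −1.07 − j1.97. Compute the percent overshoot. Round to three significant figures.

|pole| = ω_n = √(1.07² + 1.97²) = 2.24 rad/s; ζ = cos θ = σ/ω_n = 0.477.
%OS = 100 e^{−πζ/√(1−ζ²)} with ζ = 0.477 gives 18.2%.

%OS ≈ 18.2%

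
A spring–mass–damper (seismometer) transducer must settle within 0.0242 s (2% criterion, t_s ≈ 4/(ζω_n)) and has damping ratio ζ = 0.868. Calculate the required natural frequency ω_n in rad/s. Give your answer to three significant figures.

ω_n ≈ 190 rad/s

Rearranging t_s ≈ 4/(ζω_n) gives ω_n = 4/(ζ·t_s) = 4/(0.868 × 0.0242) = 190 rad/s.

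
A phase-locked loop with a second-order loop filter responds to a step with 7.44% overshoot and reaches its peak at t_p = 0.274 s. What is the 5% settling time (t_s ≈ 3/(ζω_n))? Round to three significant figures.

From the overshoot, ζ = −ln(OS)/√(π²+ln²(OS)) = 0.637.
From t_p = π/ω_d, ω_d = π/0.274 = 11.5 rad/s, so ω_n = ω_d/√(1−ζ²) = 14.9 rad/s.
t_s ≈ 3/(ζω_n) = 3/(0.637·14.9) = 0.316 s.

t_s ≈ 0.316 s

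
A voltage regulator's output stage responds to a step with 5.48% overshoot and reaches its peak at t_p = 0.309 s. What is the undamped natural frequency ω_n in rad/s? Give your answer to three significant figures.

ω_n ≈ 13.8 rad/s

ζ from %OS: ζ = |ln 0.0548|/√(π²+ln²0.0548) = 0.679.
From t_p = π/ω_d, ω_d = π/0.309 = 10.2 rad/s, so ω_n = ω_d/√(1−ζ²) = 13.8 rad/s.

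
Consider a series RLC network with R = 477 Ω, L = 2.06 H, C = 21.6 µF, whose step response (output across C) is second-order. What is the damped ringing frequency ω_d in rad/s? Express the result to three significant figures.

ω_d ≈ 95.2 rad/s

For a series RLC circuit (capacitor voltage as output), ω_n = 1/√(LC) = 1/√(2.06 H · 21.6 µF) = 150 rad/s.
ζ = (R/2)·√(C/L) = (477/2)·√(21.6 µF/2.06 H) = 0.772.
ω_d = 150·√(1 − 0.772²) = 95.2 rad/s.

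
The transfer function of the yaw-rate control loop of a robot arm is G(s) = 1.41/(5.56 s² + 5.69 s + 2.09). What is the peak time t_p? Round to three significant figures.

t_p ≈ 9.30 s

Dividing through by 5.56: denominator becomes s² + 1.023 s + 0.3759.
So ω_n = √0.3759 = 0.613 rad/s and ζ = 1.023/(2·0.613) = 0.835.
ω_d = 0.613·√(1 − 0.835²) = 0.338 rad/s. t_p = π/ω_d = 9.30 s.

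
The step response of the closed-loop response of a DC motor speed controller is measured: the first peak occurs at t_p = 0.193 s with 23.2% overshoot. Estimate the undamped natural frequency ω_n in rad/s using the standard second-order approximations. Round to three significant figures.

ζ from %OS: ζ = |ln 0.232|/√(π²+ln²0.232) = 0.422.
t_p = π/ω_d ⇒ ω_d = 16.3 rad/s; then ω_n = ω_d/√(1−ζ²) = 18.0 rad/s.

ω_n ≈ 18.0 rad/s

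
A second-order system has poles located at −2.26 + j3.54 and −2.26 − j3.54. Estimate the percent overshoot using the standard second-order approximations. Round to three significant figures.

%OS ≈ 13.5%

|pole| = ω_n = √(2.26² + 3.54²) = 4.20 rad/s; ζ = cos θ = σ/ω_n = 0.538.
%OS = 100 e^{−πζ/√(1−ζ²)} with ζ = 0.538 gives 13.5%.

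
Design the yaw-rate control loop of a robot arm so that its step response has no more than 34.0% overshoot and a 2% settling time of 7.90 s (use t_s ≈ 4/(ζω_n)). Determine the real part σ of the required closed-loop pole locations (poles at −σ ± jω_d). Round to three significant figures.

The settling-time spec alone fixes σ = ζω_n = 4/t_s = 4/7.90 = 0.506.
(Overshoot then fixes ζ = 0.325 and hence ω_d = σ·√(1−ζ²)/ζ = 1.47 rad/s.)

σ ≈ 0.506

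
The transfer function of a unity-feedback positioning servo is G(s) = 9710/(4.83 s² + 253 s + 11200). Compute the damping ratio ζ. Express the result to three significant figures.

Dividing through by 4.83: denominator becomes s² + 52.38 s + 2319.
So ω_n = √2319 = 48.2 rad/s and ζ = 52.38/(2·48.2) = 0.544.

ζ ≈ 0.544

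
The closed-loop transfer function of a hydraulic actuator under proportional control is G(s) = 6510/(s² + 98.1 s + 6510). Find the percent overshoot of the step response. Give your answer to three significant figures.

ω_n = √6510 = 80.7 rad/s; ζ = 98.1/(2·80.7) = 0.608.
%OS = 100 e^{−πζ/√(1−ζ²)} with ζ = 0.608 gives 9.02%.

%OS ≈ 9.02%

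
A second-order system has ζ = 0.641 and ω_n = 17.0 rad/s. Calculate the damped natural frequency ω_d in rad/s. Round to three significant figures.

ω_d = ω_n√(1−ζ²) = 17.0·√0.589 = 13.0 rad/s.

ω_d ≈ 13.0 rad/s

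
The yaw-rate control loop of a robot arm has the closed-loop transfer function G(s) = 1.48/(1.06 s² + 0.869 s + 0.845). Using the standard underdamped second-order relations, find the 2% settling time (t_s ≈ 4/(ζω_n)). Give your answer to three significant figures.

t_s ≈ 9.76 s

Dividing through by 1.06: denominator becomes s² + 0.8198 s + 0.7972.
So ω_n = √0.7972 = 0.893 rad/s and ζ = 0.8198/(2·0.893) = 0.459.
t_s ≈ 4/(ζω_n) = 9.76 s.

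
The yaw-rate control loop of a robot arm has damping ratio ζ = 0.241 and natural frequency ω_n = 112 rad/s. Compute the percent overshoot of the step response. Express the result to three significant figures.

For an underdamped second-order system, %OS = 100·exp(−πζ/√(1−ζ²)).
πζ/√(1−ζ²) = π·0.241/√(1−0.0581) = 0.7801, so %OS = 100·e^(−0.7801) = 45.8%.

%OS ≈ 45.8%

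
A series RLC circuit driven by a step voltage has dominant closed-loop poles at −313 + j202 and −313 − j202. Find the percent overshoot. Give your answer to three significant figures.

|pole| = ω_n = √(313² + 202²) = 373 rad/s; ζ = cos θ = σ/ω_n = 0.840.
%OS = 100·exp(−πζ/√(1−ζ²)) = 0.769%.

%OS ≈ 0.769%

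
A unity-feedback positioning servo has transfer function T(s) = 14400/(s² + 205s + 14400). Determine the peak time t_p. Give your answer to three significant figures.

t_p ≈ 0.0503 s

ω_n = √14400 = 120 rad/s; ζ = 205/(2·120) = 0.854.
ω_d = 120·√(1 − 0.854²) = 62.4 rad/s. Then t_p = π/ω_d = 0.0503 s.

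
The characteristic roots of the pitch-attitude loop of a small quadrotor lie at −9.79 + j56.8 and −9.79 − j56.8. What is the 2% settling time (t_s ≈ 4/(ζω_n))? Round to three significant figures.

t_s ≈ 0.409 s

For poles at −σ ± jω_d, ζω_n = σ = 9.79, so t_s ≈ 4/σ = 0.409 s.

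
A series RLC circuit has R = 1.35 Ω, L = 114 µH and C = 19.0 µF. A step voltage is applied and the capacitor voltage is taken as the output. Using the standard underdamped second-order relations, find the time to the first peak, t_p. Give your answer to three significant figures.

t_p ≈ 0.000152 s

For a series RLC circuit (capacitor voltage as output), ω_n = 1/√(LC) = 1/√(114 µH · 19.0 µF) = 21500 rad/s.
ζ = (R/2)·√(C/L) = (1.35/2)·√(19.0 µF/114 µH) = 0.276.
ω_d = 21500·√(1 − 0.276²) = 20700 rad/s. t_p = π/ω_d = 0.000152 s.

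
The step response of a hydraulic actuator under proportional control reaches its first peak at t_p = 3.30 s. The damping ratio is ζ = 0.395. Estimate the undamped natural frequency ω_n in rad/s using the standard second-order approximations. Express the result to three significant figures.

ω_n ≈ 1.04 rad/s

Peak time t_p = π/ω_d, so ω_d = π/t_p = π/3.30 = 0.952 rad/s.
ω_n = ω_d/√(1−ζ²) = 0.952/√0.844 = 1.04 rad/s.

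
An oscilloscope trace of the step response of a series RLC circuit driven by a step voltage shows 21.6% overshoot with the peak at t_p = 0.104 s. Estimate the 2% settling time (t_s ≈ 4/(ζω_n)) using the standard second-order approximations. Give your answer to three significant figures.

The overshoot fixes ζ = −ln(OS)/√(π²+ln²(OS)) = 0.438.
From t_p = π/ω_d, ω_d = π/0.104 = 30.2 rad/s, so ω_n = ω_d/√(1−ζ²) = 33.6 rad/s.
t_s ≈ 4/(ζω_n) = 4/(0.438·33.6) = 0.271 s.

t_s ≈ 0.271 s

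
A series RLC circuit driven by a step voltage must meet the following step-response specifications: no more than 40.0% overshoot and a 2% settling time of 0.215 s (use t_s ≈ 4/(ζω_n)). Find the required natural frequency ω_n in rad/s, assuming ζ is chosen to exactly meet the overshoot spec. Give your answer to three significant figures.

ω_n ≈ 66.4 rad/s

From %OS = 100·exp(−πζ/√(1−ζ²)), invert to get ζ = −ln(OS)/√(π² + ln²(OS)) with OS = 0.400.
−ln 0.400 = 0.9163, so ζ = 0.9163/√(π² + 0.8396) = 0.280.
Then ω_n = 4/(ζ t_s) = 4/(0.280 × 0.215) = 66.4 rad/s.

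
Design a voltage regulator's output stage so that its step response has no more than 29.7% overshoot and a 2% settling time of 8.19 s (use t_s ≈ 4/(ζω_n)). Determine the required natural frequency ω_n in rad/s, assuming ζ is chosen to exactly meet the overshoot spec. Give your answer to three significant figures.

From %OS = 100·exp(−πζ/√(1−ζ²)), invert to get ζ = −ln(OS)/√(π² + ln²(OS)) with OS = 0.297.
−ln 0.297 = 1.214, so ζ = 1.214/√(π² + 1.474) = 0.360.
From t_s ≈ 4/(ζω_n): ω_n = 4/(ζ·t_s) = 4/(0.360·8.19) = 1.35 rad/s.

ω_n ≈ 1.35 rad/s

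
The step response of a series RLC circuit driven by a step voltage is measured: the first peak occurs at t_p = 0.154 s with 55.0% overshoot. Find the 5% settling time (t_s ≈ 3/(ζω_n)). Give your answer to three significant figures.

t_s ≈ 0.773 s

ζ from %OS: ζ = |ln 0.550|/√(π²+ln²0.550) = 0.187.
t_p = π/ω_d ⇒ ω_d = 20.4 rad/s; then ω_n = ω_d/√(1−ζ²) = 20.8 rad/s.
t_s ≈ 3/(ζω_n) = 3/(0.187·20.8) = 0.773 s.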